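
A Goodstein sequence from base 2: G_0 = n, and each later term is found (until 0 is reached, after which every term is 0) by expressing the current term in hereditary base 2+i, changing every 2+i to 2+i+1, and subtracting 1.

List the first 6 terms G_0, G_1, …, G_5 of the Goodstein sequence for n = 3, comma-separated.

G_0=3  [base 2] 2 + 1  →[2↦3]→  3 + 1 = 4  −1 ⇒ G_1=3
G_1=3  [base 3] 3  →[3↦4]→  4 = 4  −1 ⇒ G_2=3
G_2=3  [base 4] 3  →[4↦5]→  3 = 3  −1 ⇒ G_3=2
G_3=2  [base 5] 2  →[5↦6]→  2 = 2  −1 ⇒ G_4=1
G_4=1  [base 6] 1  →[6↦7]→  1 = 1  −1 ⇒ G_5=0

3, 3, 3, 2, 1, 0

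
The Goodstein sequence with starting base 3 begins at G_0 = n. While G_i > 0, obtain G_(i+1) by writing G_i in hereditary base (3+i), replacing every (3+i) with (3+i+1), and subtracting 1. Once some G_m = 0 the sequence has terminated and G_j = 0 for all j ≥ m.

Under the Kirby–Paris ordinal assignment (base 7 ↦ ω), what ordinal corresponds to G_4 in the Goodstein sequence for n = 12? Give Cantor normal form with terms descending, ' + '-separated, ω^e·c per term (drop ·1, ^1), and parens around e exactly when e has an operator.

step 0: 12 = 3^2 + 3; sub 4 for 3: 4^2 + 4; = 20; G_1 = 20−1 = 19
step 1: 19 = 4^2 + 3; sub 5 for 4: 5^2 + 3; = 28; G_2 = 28−1 = 27
step 2: 27 = 5^2 + 2; sub 6 for 5: 6^2 + 2; = 38; G_3 = 38−1 = 37
step 3: 37 = 6^2 + 1; sub 7 for 6: 7^2 + 1; = 50; G_4 = 50−1 = 49

ω^2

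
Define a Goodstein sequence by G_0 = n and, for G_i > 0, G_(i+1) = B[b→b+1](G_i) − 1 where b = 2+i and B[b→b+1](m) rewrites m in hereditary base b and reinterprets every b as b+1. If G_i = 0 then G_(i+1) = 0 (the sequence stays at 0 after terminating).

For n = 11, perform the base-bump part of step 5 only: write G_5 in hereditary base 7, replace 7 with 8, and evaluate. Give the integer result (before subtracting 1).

11 —HB2→ 2^(2 + 1) + 2 + 1 —bump→ 3^(3 + 1) + 3 + 1 = 85 —(−1)→ 84
84 —HB3→ 3^(3 + 1) + 3 —bump→ 4^(4 + 1) + 4 = 1028 —(−1)→ 1027
1027 —HB4→ 4^(4 + 1) + 3 —bump→ 5^(5 + 1) + 3 = 15628 —(−1)→ 15627
15627 —HB5→ 5^(5 + 1) + 2 —bump→ 6^(6 + 1) + 2 = 279938 —(−1)→ 279937
279937 —HB6→ 6^(6 + 1) + 1 —bump→ 7^(7 + 1) + 1 = 5764802 —(−1)→ 5764801
5764801 —HB7→ 7^(7 + 1) —bump→ 8^(8 + 1) = 134217728 —(−1)→ 134217727

134217728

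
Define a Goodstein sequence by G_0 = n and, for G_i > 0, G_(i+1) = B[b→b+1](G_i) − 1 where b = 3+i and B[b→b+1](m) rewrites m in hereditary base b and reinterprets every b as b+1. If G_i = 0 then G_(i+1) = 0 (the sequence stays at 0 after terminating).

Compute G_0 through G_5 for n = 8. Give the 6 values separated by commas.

8, 9, 10, 11, 11, 11

[0] 8 ≡ 2·3 + 2 (base 3). Lift 4: 10. −1: 9.
[1] 9 ≡ 2·4 + 1 (base 4). Lift 5: 11. −1: 10.
[2] 10 ≡ 2·5 (base 5). Lift 6: 12. −1: 11.
[3] 11 ≡ 6 + 5 (base 6). Lift 7: 12. −1: 11.
[4] 11 ≡ 7 + 4 (base 7). Lift 8: 12. −1: 11.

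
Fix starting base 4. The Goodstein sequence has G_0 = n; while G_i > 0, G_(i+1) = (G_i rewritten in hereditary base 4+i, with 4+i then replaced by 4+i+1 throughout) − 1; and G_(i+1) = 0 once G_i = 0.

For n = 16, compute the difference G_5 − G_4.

[0] 16 ≡ 4^2 (base 4). Lift 5: 25. −1: 24.
[1] 24 ≡ 4·5 + 4 (base 5). Lift 6: 28. −1: 27.
[2] 27 ≡ 4·6 + 3 (base 6). Lift 7: 31. −1: 30.
[3] 30 ≡ 4·7 + 2 (base 7). Lift 8: 34. −1: 33.
[4] 33 ≡ 4·8 + 1 (base 8). Lift 9: 37. −1: 36.

3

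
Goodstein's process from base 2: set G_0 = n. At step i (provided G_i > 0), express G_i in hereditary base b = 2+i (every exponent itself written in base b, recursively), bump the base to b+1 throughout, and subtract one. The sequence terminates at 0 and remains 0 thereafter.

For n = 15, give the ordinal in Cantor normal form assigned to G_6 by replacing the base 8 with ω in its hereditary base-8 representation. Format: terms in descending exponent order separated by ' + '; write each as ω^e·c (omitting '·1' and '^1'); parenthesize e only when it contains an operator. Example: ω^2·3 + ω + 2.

G_0=15  [base 2] 2^(2 + 1) + 2^2 + 2 + 1  →[2↦3]→  3^(3 + 1) + 3^3 + 3 + 1 = 112  −1 ⇒ G_1=111
G_1=111  [base 3] 3^(3 + 1) + 3^3 + 3  →[3↦4]→  4^(4 + 1) + 4^4 + 4 = 1284  −1 ⇒ G_2=1283
G_2=1283  [base 4] 4^(4 + 1) + 4^4 + 3  →[4↦5]→  5^(5 + 1) + 5^5 + 3 = 18753  −1 ⇒ G_3=18752
G_3=18752  [base 5] 5^(5 + 1) + 5^5 + 2  →[5↦6]→  6^(6 + 1) + 6^6 + 2 = 326594  −1 ⇒ G_4=326593
G_4=326593  [base 6] 6^(6 + 1) + 6^6 + 1  →[6↦7]→  7^(7 + 1) + 7^7 + 1 = 6588345  −1 ⇒ G_5=6588344
G_5=6588344  [base 7] 7^(7 + 1) + 7^7  →[7↦8]→  8^(8 + 1) + 8^8 = 150994944  −1 ⇒ G_6=150994943
G_6=150994943  [base 8] 8^(8 + 1) + 7·8^7 + 7·8^6 + 7·8^5 + 7·8^4 + 7·8^3 + 7·8^2 + 7·8 + 7  →[8↦9]→  9^(9 + 1) + 7·9^7 + 7·9^6 + 7·9^5 + 7·9^4 + 7·9^3 + 7·9^2 + 7·9 + 7 = 3524450281  −1 ⇒ G_7=3524450280

ω^(ω + 1) + ω^7·7 + ω^6·7 + ω^5·7 + ω^4·7 + ω^3·7 + ω^2·7 + ω·7 + 7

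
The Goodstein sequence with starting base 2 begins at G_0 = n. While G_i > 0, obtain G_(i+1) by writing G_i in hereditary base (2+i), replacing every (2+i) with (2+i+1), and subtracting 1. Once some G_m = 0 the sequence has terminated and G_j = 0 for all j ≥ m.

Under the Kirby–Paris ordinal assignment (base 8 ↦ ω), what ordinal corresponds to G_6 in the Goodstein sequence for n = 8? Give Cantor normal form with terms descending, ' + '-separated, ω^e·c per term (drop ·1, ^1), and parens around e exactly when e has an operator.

G_0 = 8. HB_2(8) = 2^(2 + 1). Bump = 81. G_1 = 80.
G_1 = 80. HB_3(80) = 2·3^3 + 2·3^2 + 2·3 + 2. Bump = 554. G_2 = 553.
G_2 = 553. HB_4(553) = 2·4^4 + 2·4^2 + 2·4 + 1. Bump = 6311. G_3 = 6310.
G_3 = 6310. HB_5(6310) = 2·5^5 + 2·5^2 + 2·5. Bump = 93396. G_4 = 93395.
G_4 = 93395. HB_6(93395) = 2·6^6 + 2·6^2 + 6 + 5. Bump = 1647196. G_5 = 1647195.
G_5 = 1647195. HB_7(1647195) = 2·7^7 + 2·7^2 + 7 + 4. Bump = 33554572. G_6 = 33554571.
G_6 = 33554571. HB_8(33554571) = 2·8^8 + 2·8^2 + 8 + 3. Bump = 774841152. G_7 = 774841151.

ω^ω·2 + ω^2·2 + ω + 3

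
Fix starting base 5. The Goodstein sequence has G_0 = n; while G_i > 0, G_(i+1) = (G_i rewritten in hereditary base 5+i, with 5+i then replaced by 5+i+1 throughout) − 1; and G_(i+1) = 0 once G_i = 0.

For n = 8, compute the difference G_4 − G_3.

0

step 0: 8 = 5 + 3; sub 6 for 5: 6 + 3; = 9; G_1 = 9−1 = 8
step 1: 8 = 6 + 2; sub 7 for 6: 7 + 2; = 9; G_2 = 9−1 = 8
step 2: 8 = 7 + 1; sub 8 for 7: 8 + 1; = 9; G_3 = 9−1 = 8
step 3: 8 = 8; sub 9 for 8: 9; = 9; G_4 = 9−1 = 8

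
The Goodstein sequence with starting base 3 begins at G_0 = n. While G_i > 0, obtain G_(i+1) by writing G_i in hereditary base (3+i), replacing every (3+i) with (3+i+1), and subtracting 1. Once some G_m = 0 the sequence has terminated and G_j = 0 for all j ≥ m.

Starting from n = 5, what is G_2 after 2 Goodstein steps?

i=0: 5 = 3 + 2 (b=3); 3→4: 4 + 2 = 6; 6−1 = 5
i=1: 5 = 4 + 1 (b=4); 4→5: 5 + 1 = 6; 6−1 = 5

5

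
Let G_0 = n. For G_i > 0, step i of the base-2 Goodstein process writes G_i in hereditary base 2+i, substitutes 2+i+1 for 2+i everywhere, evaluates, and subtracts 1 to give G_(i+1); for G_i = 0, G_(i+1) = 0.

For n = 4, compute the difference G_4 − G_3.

23

base 2: 4 = 2^2; at 3: 3^3 = 27; next = 26
base 3: 26 = 2·3^2 + 2·3 + 2; at 4: 2·4^2 + 2·4 + 2 = 42; next = 41
base 4: 41 = 2·4^2 + 2·4 + 1; at 5: 2·5^2 + 2·5 + 1 = 61; next = 60
base 5: 60 = 2·5^2 + 2·5; at 6: 2·6^2 + 2·6 = 84; next = 83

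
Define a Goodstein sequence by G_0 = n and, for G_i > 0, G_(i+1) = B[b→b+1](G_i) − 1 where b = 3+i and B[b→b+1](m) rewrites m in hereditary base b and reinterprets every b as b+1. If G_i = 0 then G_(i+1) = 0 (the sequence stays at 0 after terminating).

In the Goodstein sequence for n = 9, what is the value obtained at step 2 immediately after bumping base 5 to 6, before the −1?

20

base 3: 9 = 3^2; at 4: 4^2 = 16; next = 15
base 4: 15 = 3·4 + 3; at 5: 3·5 + 3 = 18; next = 17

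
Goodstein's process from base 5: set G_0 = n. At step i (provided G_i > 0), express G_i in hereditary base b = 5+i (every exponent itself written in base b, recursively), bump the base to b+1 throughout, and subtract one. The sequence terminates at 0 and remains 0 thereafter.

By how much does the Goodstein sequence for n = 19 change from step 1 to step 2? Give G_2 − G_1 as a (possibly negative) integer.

2

19 —HB5→ 3·5 + 4 —bump→ 3·6 + 4 = 22 —(−1)→ 21
21 —HB6→ 3·6 + 3 —bump→ 3·7 + 3 = 24 —(−1)→ 23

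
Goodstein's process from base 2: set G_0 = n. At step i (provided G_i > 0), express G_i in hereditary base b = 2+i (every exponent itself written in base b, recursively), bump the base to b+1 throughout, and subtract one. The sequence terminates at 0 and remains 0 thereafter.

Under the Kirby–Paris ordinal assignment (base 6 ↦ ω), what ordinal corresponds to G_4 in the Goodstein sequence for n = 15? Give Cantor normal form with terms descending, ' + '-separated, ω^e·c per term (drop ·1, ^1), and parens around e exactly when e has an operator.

15 —HB2→ 2^(2 + 1) + 2^2 + 2 + 1 —bump→ 3^(3 + 1) + 3^3 + 3 + 1 = 112 —(−1)→ 111
111 —HB3→ 3^(3 + 1) + 3^3 + 3 —bump→ 4^(4 + 1) + 4^4 + 4 = 1284 —(−1)→ 1283
1283 —HB4→ 4^(4 + 1) + 4^4 + 3 —bump→ 5^(5 + 1) + 5^5 + 3 = 18753 —(−1)→ 18752
18752 —HB5→ 5^(5 + 1) + 5^5 + 2 —bump→ 6^(6 + 1) + 6^6 + 2 = 326594 —(−1)→ 326593
326593 —HB6→ 6^(6 + 1) + 6^6 + 1 —bump→ 7^(7 + 1) + 7^7 + 1 = 6588345 —(−1)→ 6588344

ω^(ω + 1) + ω^ω + 1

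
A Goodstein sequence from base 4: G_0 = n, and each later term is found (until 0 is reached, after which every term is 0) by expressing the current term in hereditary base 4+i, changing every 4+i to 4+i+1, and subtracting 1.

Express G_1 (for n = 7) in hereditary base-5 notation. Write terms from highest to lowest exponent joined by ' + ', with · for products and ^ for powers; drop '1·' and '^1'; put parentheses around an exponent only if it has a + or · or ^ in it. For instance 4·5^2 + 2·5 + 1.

7 —HB4→ 4 + 3 —bump→ 5 + 3 = 8 —(−1)→ 7
7 —HB5→ 5 + 2 —bump→ 6 + 2 = 8 —(−1)→ 7

5 + 2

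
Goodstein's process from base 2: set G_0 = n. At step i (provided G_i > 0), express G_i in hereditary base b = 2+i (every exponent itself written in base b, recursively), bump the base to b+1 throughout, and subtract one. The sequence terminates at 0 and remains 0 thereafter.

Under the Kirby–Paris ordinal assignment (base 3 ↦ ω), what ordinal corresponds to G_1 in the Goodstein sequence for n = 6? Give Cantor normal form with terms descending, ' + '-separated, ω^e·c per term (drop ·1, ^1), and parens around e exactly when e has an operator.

ω^ω + 2

base 2: 6 = 2^2 + 2; at 3: 3^3 + 3 = 30; next = 29
base 3: 29 = 3^3 + 2; at 4: 4^4 + 2 = 258; next = 257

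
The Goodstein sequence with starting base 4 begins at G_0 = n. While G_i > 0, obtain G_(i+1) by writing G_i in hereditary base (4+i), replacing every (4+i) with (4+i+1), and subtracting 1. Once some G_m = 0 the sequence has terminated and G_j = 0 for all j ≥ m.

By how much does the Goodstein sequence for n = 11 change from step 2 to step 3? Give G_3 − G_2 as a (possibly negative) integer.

[0] 11 ≡ 2·4 + 3 (base 4). Lift 5: 13. −1: 12.
[1] 12 ≡ 2·5 + 2 (base 5). Lift 6: 14. −1: 13.
[2] 13 ≡ 2·6 + 1 (base 6). Lift 7: 15. −1: 14.

1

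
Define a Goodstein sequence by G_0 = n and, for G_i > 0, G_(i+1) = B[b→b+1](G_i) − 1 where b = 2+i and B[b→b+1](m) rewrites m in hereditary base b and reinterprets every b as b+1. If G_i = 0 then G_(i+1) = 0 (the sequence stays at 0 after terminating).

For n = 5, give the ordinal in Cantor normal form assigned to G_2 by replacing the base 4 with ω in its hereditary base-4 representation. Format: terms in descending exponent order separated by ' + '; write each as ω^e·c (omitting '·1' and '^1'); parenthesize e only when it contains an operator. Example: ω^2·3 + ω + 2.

ω^3·3 + ω^2·3 + ω·3 + 3

G_0=5  [base 2] 2^2 + 1  →[2↦3]→  3^3 + 1 = 28  −1 ⇒ G_1=27
G_1=27  [base 3] 3^3  →[3↦4]→  4^4 = 256  −1 ⇒ G_2=255
G_2=255  [base 4] 3·4^3 + 3·4^2 + 3·4 + 3  →[4↦5]→  3·5^3 + 3·5^2 + 3·5 + 3 = 468  −1 ⇒ G_3=467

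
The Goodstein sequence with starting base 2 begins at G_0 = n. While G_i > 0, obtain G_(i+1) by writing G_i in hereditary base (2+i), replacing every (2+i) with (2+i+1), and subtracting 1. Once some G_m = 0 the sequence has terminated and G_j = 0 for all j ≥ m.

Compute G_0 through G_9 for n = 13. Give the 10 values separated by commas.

i=0: 13 = 2^(2 + 1) + 2^2 + 1 (b=2); 2→3: 3^(3 + 1) + 3^3 + 1 = 109; 109−1 = 108
i=1: 108 = 3^(3 + 1) + 3^3 (b=3); 3→4: 4^(4 + 1) + 4^4 = 1280; 1280−1 = 1279
i=2: 1279 = 4^(4 + 1) + 3·4^3 + 3·4^2 + 3·4 + 3 (b=4); 4→5: 5^(5 + 1) + 3·5^3 + 3·5^2 + 3·5 + 3 = 16093; 16093−1 = 16092
i=3: 16092 = 5^(5 + 1) + 3·5^3 + 3·5^2 + 3·5 + 2 (b=5); 5→6: 6^(6 + 1) + 3·6^3 + 3·6^2 + 3·6 + 2 = 280712; 280712−1 = 280711
i=4: 280711 = 6^(6 + 1) + 3·6^3 + 3·6^2 + 3·6 + 1 (b=6); 6→7: 7^(7 + 1) + 3·7^3 + 3·7^2 + 3·7 + 1 = 5765999; 5765999−1 = 5765998
i=5: 5765998 = 7^(7 + 1) + 3·7^3 + 3·7^2 + 3·7 (b=7); 7→8: 8^(8 + 1) + 3·8^3 + 3·8^2 + 3·8 = 134219480; 134219480−1 = 134219479
i=6: 134219479 = 8^(8 + 1) + 3·8^3 + 3·8^2 + 2·8 + 7 (b=8); 8→9: 9^(9 + 1) + 3·9^3 + 3·9^2 + 2·9 + 7 = 3486786856; 3486786856−1 = 3486786855
i=7: 3486786855 = 9^(9 + 1) + 3·9^3 + 3·9^2 + 2·9 + 6 (b=9); 9→10: 10^(10 + 1) + 3·10^3 + 3·10^2 + 2·10 + 6 = 100000003326; 100000003326−1 = 100000003325
i=8: 100000003325 = 10^(10 + 1) + 3·10^3 + 3·10^2 + 2·10 + 5 (b=10); 10→11: 11^(11 + 1) + 3·11^3 + 3·11^2 + 2·11 + 5 = 3138428381104; 3138428381104−1 = 3138428381103

13, 108, 1279, 16092, 280711, 5765998, 134219479, 3486786855, 100000003325, 3138428381103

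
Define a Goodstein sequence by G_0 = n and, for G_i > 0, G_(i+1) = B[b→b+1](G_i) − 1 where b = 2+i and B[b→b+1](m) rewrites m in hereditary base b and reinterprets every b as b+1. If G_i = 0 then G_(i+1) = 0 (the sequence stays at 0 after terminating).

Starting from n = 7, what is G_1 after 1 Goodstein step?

30

step 0: 7 = 2^2 + 2 + 1; sub 3 for 2: 3^3 + 3 + 1; = 31; G_1 = 31−1 = 30
step 1: 30 = 3^3 + 3; sub 4 for 3: 4^4 + 4; = 260; G_2 = 260−1 = 259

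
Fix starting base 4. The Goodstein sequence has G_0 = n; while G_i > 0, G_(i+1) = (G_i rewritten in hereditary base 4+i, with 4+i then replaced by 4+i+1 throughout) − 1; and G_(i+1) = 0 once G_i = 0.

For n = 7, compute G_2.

7

i=0: 7 = 4 + 3 (b=4); 4→5: 5 + 3 = 8; 8−1 = 7
i=1: 7 = 5 + 2 (b=5); 5→6: 6 + 2 = 8; 8−1 = 7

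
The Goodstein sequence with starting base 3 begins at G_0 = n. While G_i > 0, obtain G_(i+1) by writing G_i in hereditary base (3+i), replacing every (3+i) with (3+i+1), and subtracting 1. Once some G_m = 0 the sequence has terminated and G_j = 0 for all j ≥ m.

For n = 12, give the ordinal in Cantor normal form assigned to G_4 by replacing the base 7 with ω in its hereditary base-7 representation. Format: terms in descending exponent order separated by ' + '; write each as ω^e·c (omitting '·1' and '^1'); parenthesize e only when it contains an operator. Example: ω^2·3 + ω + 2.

base 3: 12 = 3^2 + 3; at 4: 4^2 + 4 = 20; next = 19
base 4: 19 = 4^2 + 3; at 5: 5^2 + 3 = 28; next = 27
base 5: 27 = 5^2 + 2; at 6: 6^2 + 2 = 38; next = 37
base 6: 37 = 6^2 + 1; at 7: 7^2 + 1 = 50; next = 49

ω^2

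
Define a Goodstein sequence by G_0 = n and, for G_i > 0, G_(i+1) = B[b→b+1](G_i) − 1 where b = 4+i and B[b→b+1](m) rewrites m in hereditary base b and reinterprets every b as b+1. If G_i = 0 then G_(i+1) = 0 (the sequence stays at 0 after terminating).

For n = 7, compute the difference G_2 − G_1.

0

step 0: 7 = 4 + 3; sub 5 for 4: 5 + 3; = 8; G_1 = 8−1 = 7
step 1: 7 = 5 + 2; sub 6 for 5: 6 + 2; = 8; G_2 = 8−1 = 7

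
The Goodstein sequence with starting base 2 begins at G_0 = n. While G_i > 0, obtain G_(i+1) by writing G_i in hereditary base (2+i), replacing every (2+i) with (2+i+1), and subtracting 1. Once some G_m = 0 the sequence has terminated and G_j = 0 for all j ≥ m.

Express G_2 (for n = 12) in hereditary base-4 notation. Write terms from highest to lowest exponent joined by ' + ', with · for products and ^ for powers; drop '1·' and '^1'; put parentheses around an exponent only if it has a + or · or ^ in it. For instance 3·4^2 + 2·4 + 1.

(0) 12|_2 = 2^(2 + 1) + 2^2 ↦ 3^(3 + 1) + 3^3|_3 = 108 ⇒ 107
(1) 107|_3 = 3^(3 + 1) + 2·3^2 + 2·3 + 2 ↦ 4^(4 + 1) + 2·4^2 + 2·4 + 2|_4 = 1066 ⇒ 1065
(2) 1065|_4 = 4^(4 + 1) + 2·4^2 + 2·4 + 1 ↦ 5^(5 + 1) + 2·5^2 + 2·5 + 1|_5 = 15686 ⇒ 15685

4^(4 + 1) + 2·4^2 + 2·4 + 1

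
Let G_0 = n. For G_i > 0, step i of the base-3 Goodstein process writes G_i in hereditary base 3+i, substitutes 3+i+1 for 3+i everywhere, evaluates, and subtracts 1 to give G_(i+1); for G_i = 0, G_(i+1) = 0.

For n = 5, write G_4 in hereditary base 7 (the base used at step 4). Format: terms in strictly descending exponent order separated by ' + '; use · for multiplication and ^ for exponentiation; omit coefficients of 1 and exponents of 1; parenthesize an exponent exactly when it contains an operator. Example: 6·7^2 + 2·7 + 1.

4

base 3: 5 = 3 + 2; at 4: 4 + 2 = 6; next = 5
base 4: 5 = 4 + 1; at 5: 5 + 1 = 6; next = 5
base 5: 5 = 5; at 6: 6 = 6; next = 5
base 6: 5 = 5; at 7: 5 = 5; next = 4
base 7: 4 = 4; at 8: 4 = 4; next = 3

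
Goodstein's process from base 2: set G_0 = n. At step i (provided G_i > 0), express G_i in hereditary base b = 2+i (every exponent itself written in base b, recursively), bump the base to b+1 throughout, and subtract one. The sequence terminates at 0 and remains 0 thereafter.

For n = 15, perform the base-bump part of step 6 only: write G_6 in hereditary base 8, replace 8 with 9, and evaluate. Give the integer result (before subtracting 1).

3524450281

G_0 = 15. HB_2(15) = 2^(2 + 1) + 2^2 + 2 + 1. Bump = 112. G_1 = 111.
G_1 = 111. HB_3(111) = 3^(3 + 1) + 3^3 + 3. Bump = 1284. G_2 = 1283.
G_2 = 1283. HB_4(1283) = 4^(4 + 1) + 4^4 + 3. Bump = 18753. G_3 = 18752.
G_3 = 18752. HB_5(18752) = 5^(5 + 1) + 5^5 + 2. Bump = 326594. G_4 = 326593.
G_4 = 326593. HB_6(326593) = 6^(6 + 1) + 6^6 + 1. Bump = 6588345. G_5 = 6588344.
G_5 = 6588344. HB_7(6588344) = 7^(7 + 1) + 7^7. Bump = 150994944. G_6 = 150994943.
G_6 = 150994943. HB_8(150994943) = 8^(8 + 1) + 7·8^7 + 7·8^6 + 7·8^5 + 7·8^4 + 7·8^3 + 7·8^2 + 7·8 + 7. Bump = 3524450281. G_7 = 3524450280.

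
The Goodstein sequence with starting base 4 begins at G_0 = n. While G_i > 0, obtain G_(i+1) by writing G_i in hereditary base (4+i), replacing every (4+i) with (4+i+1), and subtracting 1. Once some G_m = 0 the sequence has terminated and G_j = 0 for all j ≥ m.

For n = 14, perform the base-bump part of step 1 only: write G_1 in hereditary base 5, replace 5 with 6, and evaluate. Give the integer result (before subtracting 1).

i=0: 14 = 3·4 + 2 (b=4); 4→5: 3·5 + 2 = 17; 17−1 = 16
i=1: 16 = 3·5 + 1 (b=5); 5→6: 3·6 + 1 = 19; 19−1 = 18

19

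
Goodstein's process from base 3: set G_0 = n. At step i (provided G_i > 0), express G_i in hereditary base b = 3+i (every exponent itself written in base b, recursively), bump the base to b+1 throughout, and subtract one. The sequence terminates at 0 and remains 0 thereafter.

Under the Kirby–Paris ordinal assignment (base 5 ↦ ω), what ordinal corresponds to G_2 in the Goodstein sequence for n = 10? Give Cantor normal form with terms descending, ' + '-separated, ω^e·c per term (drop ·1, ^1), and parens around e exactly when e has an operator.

ω·4 + 4

G_0 = 10. HB_3(10) = 3^2 + 1. Bump = 17. G_1 = 16.
G_1 = 16. HB_4(16) = 4^2. Bump = 25. G_2 = 24.
G_2 = 24. HB_5(24) = 4·5 + 4. Bump = 28. G_3 = 27.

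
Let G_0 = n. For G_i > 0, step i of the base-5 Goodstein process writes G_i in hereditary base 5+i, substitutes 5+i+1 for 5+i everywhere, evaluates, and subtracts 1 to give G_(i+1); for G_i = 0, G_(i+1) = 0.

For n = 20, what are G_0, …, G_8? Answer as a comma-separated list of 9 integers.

20, 23, 25, 27, 29, 31, 33, 35, 36

i=0: 20 = 4·5 (b=5); 5→6: 4·6 = 24; 24−1 = 23
i=1: 23 = 3·6 + 5 (b=6); 6→7: 3·7 + 5 = 26; 26−1 = 25
i=2: 25 = 3·7 + 4 (b=7); 7→8: 3·8 + 4 = 28; 28−1 = 27
i=3: 27 = 3·8 + 3 (b=8); 8→9: 3·9 + 3 = 30; 30−1 = 29
i=4: 29 = 3·9 + 2 (b=9); 9→10: 3·10 + 2 = 32; 32−1 = 31
i=5: 31 = 3·10 + 1 (b=10); 10→11: 3·11 + 1 = 34; 34−1 = 33
i=6: 33 = 3·11 (b=11); 11→12: 3·12 = 36; 36−1 = 35
i=7: 35 = 2·12 + 11 (b=12); 12→13: 2·13 + 11 = 37; 37−1 = 36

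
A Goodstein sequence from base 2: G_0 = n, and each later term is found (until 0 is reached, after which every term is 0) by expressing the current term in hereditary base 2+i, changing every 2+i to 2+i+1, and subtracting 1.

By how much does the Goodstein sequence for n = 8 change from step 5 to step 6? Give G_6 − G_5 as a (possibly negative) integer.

31907376

step 0: 8 = 2^(2 + 1); sub 3 for 2: 3^(3 + 1); = 81; G_1 = 81−1 = 80
step 1: 80 = 2·3^3 + 2·3^2 + 2·3 + 2; sub 4 for 3: 2·4^4 + 2·4^2 + 2·4 + 2; = 554; G_2 = 554−1 = 553
step 2: 553 = 2·4^4 + 2·4^2 + 2·4 + 1; sub 5 for 4: 2·5^5 + 2·5^2 + 2·5 + 1; = 6311; G_3 = 6311−1 = 6310
step 3: 6310 = 2·5^5 + 2·5^2 + 2·5; sub 6 for 5: 2·6^6 + 2·6^2 + 2·6; = 93396; G_4 = 93396−1 = 93395
step 4: 93395 = 2·6^6 + 2·6^2 + 6 + 5; sub 7 for 6: 2·7^7 + 2·7^2 + 7 + 5; = 1647196; G_5 = 1647196−1 = 1647195
step 5: 1647195 = 2·7^7 + 2·7^2 + 7 + 4; sub 8 for 7: 2·8^8 + 2·8^2 + 8 + 4; = 33554572; G_6 = 33554572−1 = 33554571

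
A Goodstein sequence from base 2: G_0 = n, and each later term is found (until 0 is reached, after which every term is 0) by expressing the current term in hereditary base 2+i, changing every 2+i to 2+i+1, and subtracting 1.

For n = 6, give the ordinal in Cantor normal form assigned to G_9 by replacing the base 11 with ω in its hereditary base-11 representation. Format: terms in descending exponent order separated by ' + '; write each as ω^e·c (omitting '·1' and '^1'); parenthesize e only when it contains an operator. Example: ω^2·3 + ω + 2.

base 2: 6 = 2^2 + 2; at 3: 3^3 + 3 = 30; next = 29
base 3: 29 = 3^3 + 2; at 4: 4^4 + 2 = 258; next = 257
base 4: 257 = 4^4 + 1; at 5: 5^5 + 1 = 3126; next = 3125
base 5: 3125 = 5^5; at 6: 6^6 = 46656; next = 46655
base 6: 46655 = 5·6^5 + 5·6^4 + 5·6^3 + 5·6^2 + 5·6 + 5; at 7: 5·7^5 + 5·7^4 + 5·7^3 + 5·7^2 + 5·7 + 5 = 98040; next = 98039
base 7: 98039 = 5·7^5 + 5·7^4 + 5·7^3 + 5·7^2 + 5·7 + 4; at 8: 5·8^5 + 5·8^4 + 5·8^3 + 5·8^2 + 5·8 + 4 = 187244; next = 187243
base 8: 187243 = 5·8^5 + 5·8^4 + 5·8^3 + 5·8^2 + 5·8 + 3; at 9: 5·9^5 + 5·9^4 + 5·9^3 + 5·9^2 + 5·9 + 3 = 332148; next = 332147
base 9: 332147 = 5·9^5 + 5·9^4 + 5·9^3 + 5·9^2 + 5·9 + 2; at 10: 5·10^5 + 5·10^4 + 5·10^3 + 5·10^2 + 5·10 + 2 = 555552; next = 555551
base 10: 555551 = 5·10^5 + 5·10^4 + 5·10^3 + 5·10^2 + 5·10 + 1; at 11: 5·11^5 + 5·11^4 + 5·11^3 + 5·11^2 + 5·11 + 1 = 885776; next = 885775

ω^5·5 + ω^4·5 + ω^3·5 + ω^2·5 + ω·5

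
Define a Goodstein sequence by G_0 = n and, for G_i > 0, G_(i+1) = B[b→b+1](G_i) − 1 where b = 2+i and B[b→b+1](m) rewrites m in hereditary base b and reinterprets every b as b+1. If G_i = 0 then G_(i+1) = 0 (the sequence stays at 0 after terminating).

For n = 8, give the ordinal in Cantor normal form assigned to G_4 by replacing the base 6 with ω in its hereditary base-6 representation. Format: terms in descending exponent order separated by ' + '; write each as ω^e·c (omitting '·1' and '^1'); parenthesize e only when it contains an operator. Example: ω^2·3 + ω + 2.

G_0 = 8. HB_2(8) = 2^(2 + 1). Bump = 81. G_1 = 80.
G_1 = 80. HB_3(80) = 2·3^3 + 2·3^2 + 2·3 + 2. Bump = 554. G_2 = 553.
G_2 = 553. HB_4(553) = 2·4^4 + 2·4^2 + 2·4 + 1. Bump = 6311. G_3 = 6310.
G_3 = 6310. HB_5(6310) = 2·5^5 + 2·5^2 + 2·5. Bump = 93396. G_4 = 93395.
G_4 = 93395. HB_6(93395) = 2·6^6 + 2·6^2 + 6 + 5. Bump = 1647196. G_5 = 1647195.

ω^ω·2 + ω^2·2 + ω + 5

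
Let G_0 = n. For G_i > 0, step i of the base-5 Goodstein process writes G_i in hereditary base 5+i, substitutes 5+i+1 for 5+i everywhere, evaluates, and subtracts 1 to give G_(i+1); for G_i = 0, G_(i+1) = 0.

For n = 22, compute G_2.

i=0: 22 = 4·5 + 2 (b=5); 5→6: 4·6 + 2 = 26; 26−1 = 25
i=1: 25 = 4·6 + 1 (b=6); 6→7: 4·7 + 1 = 29; 29−1 = 28
i=2: 28 = 4·7 (b=7); 7→8: 4·8 = 32; 32−1 = 31

28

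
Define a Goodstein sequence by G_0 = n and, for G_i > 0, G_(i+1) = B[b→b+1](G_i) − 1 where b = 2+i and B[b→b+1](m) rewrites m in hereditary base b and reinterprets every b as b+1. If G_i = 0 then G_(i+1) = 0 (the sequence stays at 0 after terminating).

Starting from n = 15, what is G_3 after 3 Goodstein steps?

[0] 15 ≡ 2^(2 + 1) + 2^2 + 2 + 1 (base 2). Lift 3: 112. −1: 111.
[1] 111 ≡ 3^(3 + 1) + 3^3 + 3 (base 3). Lift 4: 1284. −1: 1283.
[2] 1283 ≡ 4^(4 + 1) + 4^4 + 3 (base 4). Lift 5: 18753. −1: 18752.
[3] 18752 ≡ 5^(5 + 1) + 5^5 + 2 (base 5). Lift 6: 326594. −1: 326593.

18752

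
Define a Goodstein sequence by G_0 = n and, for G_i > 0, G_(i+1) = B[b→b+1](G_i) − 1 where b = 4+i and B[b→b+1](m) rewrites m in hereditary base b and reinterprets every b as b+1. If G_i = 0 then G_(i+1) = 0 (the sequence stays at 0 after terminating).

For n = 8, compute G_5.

i=0: 8 = 2·4 (b=4); 4→5: 2·5 = 10; 10−1 = 9
i=1: 9 = 5 + 4 (b=5); 5→6: 6 + 4 = 10; 10−1 = 9
i=2: 9 = 6 + 3 (b=6); 6→7: 7 + 3 = 10; 10−1 = 9
i=3: 9 = 7 + 2 (b=7); 7→8: 8 + 2 = 10; 10−1 = 9
i=4: 9 = 8 + 1 (b=8); 8→9: 9 + 1 = 10; 10−1 = 9
i=5: 9 = 9 (b=9); 9→10: 10 = 10; 10−1 = 9

9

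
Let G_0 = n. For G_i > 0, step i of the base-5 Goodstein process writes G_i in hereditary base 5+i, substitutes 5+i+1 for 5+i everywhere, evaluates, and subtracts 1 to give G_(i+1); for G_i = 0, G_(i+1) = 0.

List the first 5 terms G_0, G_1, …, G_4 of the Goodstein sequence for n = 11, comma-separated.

11, 12, 13, 13, 13

G_0 = 11. HB_5(11) = 2·5 + 1. Bump = 13. G_1 = 12.
G_1 = 12. HB_6(12) = 2·6. Bump = 14. G_2 = 13.
G_2 = 13. HB_7(13) = 7 + 6. Bump = 14. G_3 = 13.
G_3 = 13. HB_8(13) = 8 + 5. Bump = 14. G_4 = 13.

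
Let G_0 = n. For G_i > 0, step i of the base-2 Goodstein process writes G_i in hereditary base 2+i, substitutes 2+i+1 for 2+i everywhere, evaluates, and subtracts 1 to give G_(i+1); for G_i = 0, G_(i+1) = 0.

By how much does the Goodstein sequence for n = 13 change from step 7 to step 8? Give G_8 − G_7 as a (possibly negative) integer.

96513216470

[0] 13 ≡ 2^(2 + 1) + 2^2 + 1 (base 2). Lift 3: 109. −1: 108.
[1] 108 ≡ 3^(3 + 1) + 3^3 (base 3). Lift 4: 1280. −1: 1279.
[2] 1279 ≡ 4^(4 + 1) + 3·4^3 + 3·4^2 + 3·4 + 3 (base 4). Lift 5: 16093. −1: 16092.
[3] 16092 ≡ 5^(5 + 1) + 3·5^3 + 3·5^2 + 3·5 + 2 (base 5). Lift 6: 280712. −1: 280711.
[4] 280711 ≡ 6^(6 + 1) + 3·6^3 + 3·6^2 + 3·6 + 1 (base 6). Lift 7: 5765999. −1: 5765998.
[5] 5765998 ≡ 7^(7 + 1) + 3·7^3 + 3·7^2 + 3·7 (base 7). Lift 8: 134219480. −1: 134219479.
[6] 134219479 ≡ 8^(8 + 1) + 3·8^3 + 3·8^2 + 2·8 + 7 (base 8). Lift 9: 3486786856. −1: 3486786855.
[7] 3486786855 ≡ 9^(9 + 1) + 3·9^3 + 3·9^2 + 2·9 + 6 (base 9). Lift 10: 100000003326. −1: 100000003325.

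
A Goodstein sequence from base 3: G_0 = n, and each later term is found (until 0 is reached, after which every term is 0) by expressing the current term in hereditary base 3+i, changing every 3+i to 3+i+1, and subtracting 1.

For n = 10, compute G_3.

27

10 —HB3→ 3^2 + 1 —bump→ 4^2 + 1 = 17 —(−1)→ 16
16 —HB4→ 4^2 —bump→ 5^2 = 25 —(−1)→ 24
24 —HB5→ 4·5 + 4 —bump→ 4·6 + 4 = 28 —(−1)→ 27
27 —HB6→ 4·6 + 3 —bump→ 4·7 + 3 = 31 —(−1)→ 30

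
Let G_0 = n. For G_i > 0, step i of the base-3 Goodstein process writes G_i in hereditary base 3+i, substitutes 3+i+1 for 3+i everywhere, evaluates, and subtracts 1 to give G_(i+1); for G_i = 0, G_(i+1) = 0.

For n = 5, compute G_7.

step 0: 5 = 3 + 2; sub 4 for 3: 4 + 2; = 6; G_1 = 6−1 = 5
step 1: 5 = 4 + 1; sub 5 for 4: 5 + 1; = 6; G_2 = 6−1 = 5
step 2: 5 = 5; sub 6 for 5: 6; = 6; G_3 = 6−1 = 5
step 3: 5 = 5; sub 7 for 6: 5; = 5; G_4 = 5−1 = 4
step 4: 4 = 4; sub 8 for 7: 4; = 4; G_5 = 4−1 = 3
step 5: 3 = 3; sub 9 for 8: 3; = 3; G_6 = 3−1 = 2
step 6: 2 = 2; sub 10 for 9: 2; = 2; G_7 = 2−1 = 1

1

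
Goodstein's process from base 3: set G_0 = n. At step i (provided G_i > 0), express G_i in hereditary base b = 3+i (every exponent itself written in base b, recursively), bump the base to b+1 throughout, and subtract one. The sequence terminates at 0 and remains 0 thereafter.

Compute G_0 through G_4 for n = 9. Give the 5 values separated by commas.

9, 15, 17, 19, 21

G_0 = 9. HB_3(9) = 3^2. Bump = 16. G_1 = 15.
G_1 = 15. HB_4(15) = 3·4 + 3. Bump = 18. G_2 = 17.
G_2 = 17. HB_5(17) = 3·5 + 2. Bump = 20. G_3 = 19.
G_3 = 19. HB_6(19) = 3·6 + 1. Bump = 22. G_4 = 21.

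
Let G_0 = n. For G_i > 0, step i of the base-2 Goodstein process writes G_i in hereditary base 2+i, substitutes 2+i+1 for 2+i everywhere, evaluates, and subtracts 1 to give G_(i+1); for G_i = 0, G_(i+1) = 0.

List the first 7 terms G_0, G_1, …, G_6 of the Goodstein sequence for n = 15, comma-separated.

15, 111, 1283, 18752, 326593, 6588344, 150994943

G_0 = 15. HB_2(15) = 2^(2 + 1) + 2^2 + 2 + 1. Bump = 112. G_1 = 111.
G_1 = 111. HB_3(111) = 3^(3 + 1) + 3^3 + 3. Bump = 1284. G_2 = 1283.
G_2 = 1283. HB_4(1283) = 4^(4 + 1) + 4^4 + 3. Bump = 18753. G_3 = 18752.
G_3 = 18752. HB_5(18752) = 5^(5 + 1) + 5^5 + 2. Bump = 326594. G_4 = 326593.
G_4 = 326593. HB_6(326593) = 6^(6 + 1) + 6^6 + 1. Bump = 6588345. G_5 = 6588344.
G_5 = 6588344. HB_7(6588344) = 7^(7 + 1) + 7^7. Bump = 150994944. G_6 = 150994943.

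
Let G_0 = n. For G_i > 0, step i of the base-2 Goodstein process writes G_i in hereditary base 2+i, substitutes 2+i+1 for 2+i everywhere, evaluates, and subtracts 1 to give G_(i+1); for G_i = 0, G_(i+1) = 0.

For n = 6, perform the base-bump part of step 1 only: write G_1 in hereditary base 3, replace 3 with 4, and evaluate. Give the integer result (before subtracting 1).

i=0: 6 = 2^2 + 2 (b=2); 2→3: 3^3 + 3 = 30; 30−1 = 29
i=1: 29 = 3^3 + 2 (b=3); 3→4: 4^4 + 2 = 258; 258−1 = 257

258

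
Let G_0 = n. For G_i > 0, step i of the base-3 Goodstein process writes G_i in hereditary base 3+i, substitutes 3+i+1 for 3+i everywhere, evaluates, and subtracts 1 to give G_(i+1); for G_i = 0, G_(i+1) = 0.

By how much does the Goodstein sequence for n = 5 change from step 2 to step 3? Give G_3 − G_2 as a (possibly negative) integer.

0

step 0: 5 = 3 + 2; sub 4 for 3: 4 + 2; = 6; G_1 = 6−1 = 5
step 1: 5 = 4 + 1; sub 5 for 4: 5 + 1; = 6; G_2 = 6−1 = 5
step 2: 5 = 5; sub 6 for 5: 6; = 6; G_3 = 6−1 = 5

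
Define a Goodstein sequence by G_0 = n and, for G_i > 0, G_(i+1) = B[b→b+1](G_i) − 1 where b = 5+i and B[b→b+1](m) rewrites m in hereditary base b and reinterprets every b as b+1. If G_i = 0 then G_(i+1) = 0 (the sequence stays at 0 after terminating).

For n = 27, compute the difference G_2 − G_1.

[0] 27 ≡ 5^2 + 2 (base 5). Lift 6: 38. −1: 37.
[1] 37 ≡ 6^2 + 1 (base 6). Lift 7: 50. −1: 49.

12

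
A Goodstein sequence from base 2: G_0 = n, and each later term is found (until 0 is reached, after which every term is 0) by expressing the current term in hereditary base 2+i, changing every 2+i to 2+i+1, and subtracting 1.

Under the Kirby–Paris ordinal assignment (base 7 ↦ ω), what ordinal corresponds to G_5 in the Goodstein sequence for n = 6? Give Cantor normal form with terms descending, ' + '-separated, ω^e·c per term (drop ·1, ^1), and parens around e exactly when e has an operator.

ω^5·5 + ω^4·5 + ω^3·5 + ω^2·5 + ω·5 + 4

6 —HB2→ 2^2 + 2 —bump→ 3^3 + 3 = 30 —(−1)→ 29
29 —HB3→ 3^3 + 2 —bump→ 4^4 + 2 = 258 —(−1)→ 257
257 —HB4→ 4^4 + 1 —bump→ 5^5 + 1 = 3126 —(−1)→ 3125
3125 —HB5→ 5^5 —bump→ 6^6 = 46656 —(−1)→ 46655
46655 —HB6→ 5·6^5 + 5·6^4 + 5·6^3 + 5·6^2 + 5·6 + 5 —bump→ 5·7^5 + 5·7^4 + 5·7^3 + 5·7^2 + 5·7 + 5 = 98040 —(−1)→ 98039
98039 —HB7→ 5·7^5 + 5·7^4 + 5·7^3 + 5·7^2 + 5·7 + 4 —bump→ 5·8^5 + 5·8^4 + 5·8^3 + 5·8^2 + 5·8 + 4 = 187244 —(−1)→ 187243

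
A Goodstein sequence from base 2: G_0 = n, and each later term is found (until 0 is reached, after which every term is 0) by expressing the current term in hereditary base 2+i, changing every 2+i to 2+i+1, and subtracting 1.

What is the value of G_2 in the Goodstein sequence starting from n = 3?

G_0 = 3. HB_2(3) = 2 + 1. Bump = 4. G_1 = 3.
G_1 = 3. HB_3(3) = 3. Bump = 4. G_2 = 3.

3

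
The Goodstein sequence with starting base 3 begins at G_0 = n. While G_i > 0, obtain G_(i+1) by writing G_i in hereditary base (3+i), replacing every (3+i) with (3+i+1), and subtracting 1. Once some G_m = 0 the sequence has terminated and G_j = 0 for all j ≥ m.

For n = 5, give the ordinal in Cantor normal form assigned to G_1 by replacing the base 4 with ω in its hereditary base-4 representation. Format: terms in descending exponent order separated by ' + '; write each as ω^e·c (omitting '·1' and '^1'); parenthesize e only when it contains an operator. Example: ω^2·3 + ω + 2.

ω + 1

i=0: 5 = 3 + 2 (b=3); 3→4: 4 + 2 = 6; 6−1 = 5
i=1: 5 = 4 + 1 (b=4); 4→5: 5 + 1 = 6; 6−1 = 5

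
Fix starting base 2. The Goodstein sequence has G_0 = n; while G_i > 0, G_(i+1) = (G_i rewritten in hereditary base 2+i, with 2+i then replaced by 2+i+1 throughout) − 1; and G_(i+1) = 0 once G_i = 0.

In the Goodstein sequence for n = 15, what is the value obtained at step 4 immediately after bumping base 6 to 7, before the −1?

6588345

G_0=15  [base 2] 2^(2 + 1) + 2^2 + 2 + 1  →[2↦3]→  3^(3 + 1) + 3^3 + 3 + 1 = 112  −1 ⇒ G_1=111
G_1=111  [base 3] 3^(3 + 1) + 3^3 + 3  →[3↦4]→  4^(4 + 1) + 4^4 + 4 = 1284  −1 ⇒ G_2=1283
G_2=1283  [base 4] 4^(4 + 1) + 4^4 + 3  →[4↦5]→  5^(5 + 1) + 5^5 + 3 = 18753  −1 ⇒ G_3=18752
G_3=18752  [base 5] 5^(5 + 1) + 5^5 + 2  →[5↦6]→  6^(6 + 1) + 6^6 + 2 = 326594  −1 ⇒ G_4=326593
G_4=326593  [base 6] 6^(6 + 1) + 6^6 + 1  →[6↦7]→  7^(7 + 1) + 7^7 + 1 = 6588345  −1 ⇒ G_5=6588344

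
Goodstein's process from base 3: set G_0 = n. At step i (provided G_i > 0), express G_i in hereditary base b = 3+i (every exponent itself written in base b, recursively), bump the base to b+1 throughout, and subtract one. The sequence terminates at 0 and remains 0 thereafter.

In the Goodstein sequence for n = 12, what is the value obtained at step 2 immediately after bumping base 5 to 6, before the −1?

38

G_0=12  [base 3] 3^2 + 3  →[3↦4]→  4^2 + 4 = 20  −1 ⇒ G_1=19
G_1=19  [base 4] 4^2 + 3  →[4↦5]→  5^2 + 3 = 28  −1 ⇒ G_2=27
G_2=27  [base 5] 5^2 + 2  →[5↦6]→  6^2 + 2 = 38  −1 ⇒ G_3=37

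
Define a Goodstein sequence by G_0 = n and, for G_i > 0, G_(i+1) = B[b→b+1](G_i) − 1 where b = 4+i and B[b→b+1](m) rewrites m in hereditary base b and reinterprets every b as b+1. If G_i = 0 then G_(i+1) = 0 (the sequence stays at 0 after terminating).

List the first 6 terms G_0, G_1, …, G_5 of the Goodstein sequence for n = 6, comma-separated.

6, 6, 6, 6, 5, 4

G_0=6  [base 4] 4 + 2  →[4↦5]→  5 + 2 = 7  −1 ⇒ G_1=6
G_1=6  [base 5] 5 + 1  →[5↦6]→  6 + 1 = 7  −1 ⇒ G_2=6
G_2=6  [base 6] 6  →[6↦7]→  7 = 7  −1 ⇒ G_3=6
G_3=6  [base 7] 6  →[7↦8]→  6 = 6  −1 ⇒ G_4=5
G_4=5  [base 8] 5  →[8↦9]→  5 = 5  −1 ⇒ G_5=4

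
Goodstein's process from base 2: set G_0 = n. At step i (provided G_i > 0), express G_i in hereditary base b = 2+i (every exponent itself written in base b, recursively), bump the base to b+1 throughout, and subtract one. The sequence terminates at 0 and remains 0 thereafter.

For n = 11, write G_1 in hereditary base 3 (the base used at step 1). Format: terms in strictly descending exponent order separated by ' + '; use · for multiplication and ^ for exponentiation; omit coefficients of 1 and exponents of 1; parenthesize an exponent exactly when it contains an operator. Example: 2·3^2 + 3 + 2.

step 0: 11 = 2^(2 + 1) + 2 + 1; sub 3 for 2: 3^(3 + 1) + 3 + 1; = 85; G_1 = 85−1 = 84
step 1: 84 = 3^(3 + 1) + 3; sub 4 for 3: 4^(4 + 1) + 4; = 1028; G_2 = 1028−1 = 1027

3^(3 + 1) + 3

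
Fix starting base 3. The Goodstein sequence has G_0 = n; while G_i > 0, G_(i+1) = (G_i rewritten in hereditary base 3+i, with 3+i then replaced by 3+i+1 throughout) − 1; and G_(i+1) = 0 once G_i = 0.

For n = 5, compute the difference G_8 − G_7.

[0] 5 ≡ 3 + 2 (base 3). Lift 4: 6. −1: 5.
[1] 5 ≡ 4 + 1 (base 4). Lift 5: 6. −1: 5.
[2] 5 ≡ 5 (base 5). Lift 6: 6. −1: 5.
[3] 5 ≡ 5 (base 6). Lift 7: 5. −1: 4.
[4] 4 ≡ 4 (base 7). Lift 8: 4. −1: 3.
[5] 3 ≡ 3 (base 8). Lift 9: 3. −1: 2.
[6] 2 ≡ 2 (base 9). Lift 10: 2. −1: 1.
[7] 1 ≡ 1 (base 10). Lift 11: 1. −1: 0.

-1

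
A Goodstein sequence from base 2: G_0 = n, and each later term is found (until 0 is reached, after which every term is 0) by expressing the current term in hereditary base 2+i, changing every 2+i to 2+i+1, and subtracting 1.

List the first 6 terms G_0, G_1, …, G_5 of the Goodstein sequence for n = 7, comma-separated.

step 0: 7 = 2^2 + 2 + 1; sub 3 for 2: 3^3 + 3 + 1; = 31; G_1 = 31−1 = 30
step 1: 30 = 3^3 + 3; sub 4 for 3: 4^4 + 4; = 260; G_2 = 260−1 = 259
step 2: 259 = 4^4 + 3; sub 5 for 4: 5^5 + 3; = 3128; G_3 = 3128−1 = 3127
step 3: 3127 = 5^5 + 2; sub 6 for 5: 6^6 + 2; = 46658; G_4 = 46658−1 = 46657
step 4: 46657 = 6^6 + 1; sub 7 for 6: 7^7 + 1; = 823544; G_5 = 823544−1 = 823543

7, 30, 259, 3127, 46657, 823543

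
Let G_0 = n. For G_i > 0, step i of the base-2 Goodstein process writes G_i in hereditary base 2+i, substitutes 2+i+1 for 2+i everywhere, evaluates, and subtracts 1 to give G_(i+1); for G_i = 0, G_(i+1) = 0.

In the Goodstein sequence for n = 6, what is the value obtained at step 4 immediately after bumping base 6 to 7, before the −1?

98040

G_0=6  [base 2] 2^2 + 2  →[2↦3]→  3^3 + 3 = 30  −1 ⇒ G_1=29
G_1=29  [base 3] 3^3 + 2  →[3↦4]→  4^4 + 2 = 258  −1 ⇒ G_2=257
G_2=257  [base 4] 4^4 + 1  →[4↦5]→  5^5 + 1 = 3126  −1 ⇒ G_3=3125
G_3=3125  [base 5] 5^5  →[5↦6]→  6^6 = 46656  −1 ⇒ G_4=46655
G_4=46655  [base 6] 5·6^5 + 5·6^4 + 5·6^3 + 5·6^2 + 5·6 + 5  →[6↦7]→  5·7^5 + 5·7^4 + 5·7^3 + 5·7^2 + 5·7 + 5 = 98040  −1 ⇒ G_5=98039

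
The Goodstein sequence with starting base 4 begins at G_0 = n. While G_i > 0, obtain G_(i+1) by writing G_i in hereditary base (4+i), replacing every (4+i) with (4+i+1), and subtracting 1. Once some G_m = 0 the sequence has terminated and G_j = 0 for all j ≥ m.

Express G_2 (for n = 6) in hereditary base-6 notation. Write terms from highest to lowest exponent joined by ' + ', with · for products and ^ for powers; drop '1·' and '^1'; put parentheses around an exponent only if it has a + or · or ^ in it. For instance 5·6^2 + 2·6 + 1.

[0] 6 ≡ 4 + 2 (base 4). Lift 5: 7. −1: 6.
[1] 6 ≡ 5 + 1 (base 5). Lift 6: 7. −1: 6.
[2] 6 ≡ 6 (base 6). Lift 7: 7. −1: 6.

6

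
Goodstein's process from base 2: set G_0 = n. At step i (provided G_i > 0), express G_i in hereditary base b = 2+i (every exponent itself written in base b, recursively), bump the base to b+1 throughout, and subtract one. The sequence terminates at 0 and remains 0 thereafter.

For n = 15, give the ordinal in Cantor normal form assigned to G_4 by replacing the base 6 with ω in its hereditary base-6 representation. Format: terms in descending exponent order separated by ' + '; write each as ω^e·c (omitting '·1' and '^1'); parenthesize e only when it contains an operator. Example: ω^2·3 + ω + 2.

ω^(ω + 1) + ω^ω + 1

G_0 = 15. HB_2(15) = 2^(2 + 1) + 2^2 + 2 + 1. Bump = 112. G_1 = 111.
G_1 = 111. HB_3(111) = 3^(3 + 1) + 3^3 + 3. Bump = 1284. G_2 = 1283.
G_2 = 1283. HB_4(1283) = 4^(4 + 1) + 4^4 + 3. Bump = 18753. G_3 = 18752.
G_3 = 18752. HB_5(18752) = 5^(5 + 1) + 5^5 + 2. Bump = 326594. G_4 = 326593.
G_4 = 326593. HB_6(326593) = 6^(6 + 1) + 6^6 + 1. Bump = 6588345. G_5 = 6588344.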